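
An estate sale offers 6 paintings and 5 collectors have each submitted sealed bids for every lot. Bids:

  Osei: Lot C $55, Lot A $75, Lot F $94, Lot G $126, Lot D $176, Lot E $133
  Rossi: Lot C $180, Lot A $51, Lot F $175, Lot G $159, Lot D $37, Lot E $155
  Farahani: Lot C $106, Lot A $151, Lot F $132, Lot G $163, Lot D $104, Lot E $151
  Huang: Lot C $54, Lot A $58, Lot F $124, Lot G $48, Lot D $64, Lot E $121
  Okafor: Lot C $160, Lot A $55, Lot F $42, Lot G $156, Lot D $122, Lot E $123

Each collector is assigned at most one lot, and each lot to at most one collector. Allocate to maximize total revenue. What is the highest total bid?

Optimal: Osei→Lot D ($176), Rossi→Lot F ($175), Farahani→Lot G ($163), Huang→Lot E ($121), Okafor→Lot C ($160) — total 176+175+163+121+160 = $795.
Column-greedy (each lot in turn goes to its best remaining collector) gives $787, worse by 8.
Next-best assignment: Osei→Lot D, Rossi→Lot C, Farahani→Lot A, Huang→Lot F, Okafor→Lot G = $787.
Every other assignment is strictly worse.

Maximum total: $795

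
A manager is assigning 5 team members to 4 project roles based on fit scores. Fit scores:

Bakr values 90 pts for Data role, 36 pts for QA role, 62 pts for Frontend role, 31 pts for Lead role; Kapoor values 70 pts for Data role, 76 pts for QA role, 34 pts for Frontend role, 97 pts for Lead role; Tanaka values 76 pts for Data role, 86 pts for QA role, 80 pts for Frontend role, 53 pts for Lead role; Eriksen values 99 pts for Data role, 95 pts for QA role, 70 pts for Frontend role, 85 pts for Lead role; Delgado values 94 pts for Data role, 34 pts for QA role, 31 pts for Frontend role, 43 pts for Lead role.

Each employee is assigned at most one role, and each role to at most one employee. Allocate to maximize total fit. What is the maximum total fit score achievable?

Maximum total: 366 pts

Optimal: Delgado→Data role (94 pts), Eriksen→QA role (95 pts), Tanaka→Frontend role (80 pts), Kapoor→Lead role (97 pts) — total 94+95+80+97 = 366 pts.
Column-greedy (each role in turn goes to its best remaining employee) gives 344 pts, worse by 22.
No other one-to-one assignment exceeds 366 pts.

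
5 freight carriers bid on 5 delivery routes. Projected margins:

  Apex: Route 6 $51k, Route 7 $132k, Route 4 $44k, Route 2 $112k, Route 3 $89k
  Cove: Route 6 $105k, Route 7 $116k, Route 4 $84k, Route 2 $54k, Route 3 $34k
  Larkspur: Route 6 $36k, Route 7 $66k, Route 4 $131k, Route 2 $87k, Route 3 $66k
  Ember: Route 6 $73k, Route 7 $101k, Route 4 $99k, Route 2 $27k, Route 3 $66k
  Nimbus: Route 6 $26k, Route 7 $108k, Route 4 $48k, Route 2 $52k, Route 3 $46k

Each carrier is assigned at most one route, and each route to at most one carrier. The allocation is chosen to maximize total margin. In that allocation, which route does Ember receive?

This is the linear assignment problem.
Optimal: Apex→Route 2 ($112k), Cove→Route 6 ($105k), Larkspur→Route 4 ($131k), Ember→Route 3 ($66k), Nimbus→Route 7 ($108k) — total 112+105+131+66+108 = $522k.
Column-greedy (each route in turn goes to its best remaining carrier) gives $486k, worse by 36.
Next-best assignment: Apex→Route 2, Cove→Route 6, Larkspur→Route 4, Ember→Route 7, Nimbus→Route 3 = $495k.
Swapping Larkspur↔Cove (Larkspur→Route 6 $36k, Cove→Route 4 $84k) loses 116.
Checked against all permutations: $522k is optimal.
Ember's own top route is Route 7 ($101k), but forcing Ember→Route 7 and reassigning the rest optimally gives only $495k — worse by 27.

Ember receives Route 3.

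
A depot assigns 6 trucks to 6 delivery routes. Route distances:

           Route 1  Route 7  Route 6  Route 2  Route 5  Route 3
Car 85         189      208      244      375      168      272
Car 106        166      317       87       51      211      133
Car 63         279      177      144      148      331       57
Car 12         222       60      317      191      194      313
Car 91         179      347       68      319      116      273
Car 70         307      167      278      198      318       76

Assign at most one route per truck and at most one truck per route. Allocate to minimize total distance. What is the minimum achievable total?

Optimal: Car 85→Route 1 (189 km), Car 106→Route 2 (51 km), Car 63→Route 6 (144 km), Car 12→Route 7 (60 km), Car 91→Route 5 (116 km), Car 70→Route 3 (76 km) — total 189+51+144+60+116+76 = 636 km.
Column-greedy (each route in turn goes to its cheapest remaining truck) gives 686 km, worse by 50.

Min total: 636 km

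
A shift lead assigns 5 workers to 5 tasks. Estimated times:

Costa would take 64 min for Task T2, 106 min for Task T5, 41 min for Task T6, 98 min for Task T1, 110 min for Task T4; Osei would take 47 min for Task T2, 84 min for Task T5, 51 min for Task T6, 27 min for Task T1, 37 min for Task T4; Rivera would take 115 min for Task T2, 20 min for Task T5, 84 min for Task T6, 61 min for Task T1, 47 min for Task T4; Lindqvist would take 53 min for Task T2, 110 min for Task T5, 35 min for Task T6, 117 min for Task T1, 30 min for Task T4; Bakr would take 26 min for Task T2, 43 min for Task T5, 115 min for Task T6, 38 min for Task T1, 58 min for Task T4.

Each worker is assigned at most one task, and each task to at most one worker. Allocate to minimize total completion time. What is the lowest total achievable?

Min total: 144 min

Optimal: Costa→Task T6 (41 min), Osei→Task T1 (27 min), Rivera→Task T5 (20 min), Lindqvist→Task T4 (30 min), Bakr→Task T2 (26 min) — total 41+27+20+30+26 = 144 min.
Column-greedy (each task in turn goes to its cheapest remaining worker) gives 218 min, worse by 74.
Next-best assignment: Costa→Task T6, Osei→Task T2, Rivera→Task T5, Lindqvist→Task T4, Bakr→Task T1 = 176 min.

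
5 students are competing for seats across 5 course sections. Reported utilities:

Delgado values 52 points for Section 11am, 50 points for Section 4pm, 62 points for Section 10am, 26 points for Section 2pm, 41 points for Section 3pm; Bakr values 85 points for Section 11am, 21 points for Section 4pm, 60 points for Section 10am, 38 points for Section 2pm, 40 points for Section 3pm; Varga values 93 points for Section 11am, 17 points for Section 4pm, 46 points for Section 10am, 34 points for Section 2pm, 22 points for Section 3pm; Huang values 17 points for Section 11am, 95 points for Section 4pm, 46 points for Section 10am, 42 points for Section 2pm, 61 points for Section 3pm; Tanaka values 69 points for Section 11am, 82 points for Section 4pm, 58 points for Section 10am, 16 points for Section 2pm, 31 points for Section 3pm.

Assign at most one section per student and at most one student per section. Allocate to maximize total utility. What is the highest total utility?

Maximum total: 336 points

Treat this as an assignment problem: match each student to one section.
Optimal: Delgado→Section 10am (62 points), Bakr→Section 2pm (38 points), Varga→Section 11am (93 points), Huang→Section 3pm (61 points), Tanaka→Section 4pm (82 points) — total 62+38+93+61+82 = 336 points.
Column-greedy (each section in turn goes to its best remaining student) gives 319 points, worse by 17.
Swapping Tanaka↔Bakr (Tanaka→Section 2pm 16 points, Bakr→Section 4pm 21 points) loses 83.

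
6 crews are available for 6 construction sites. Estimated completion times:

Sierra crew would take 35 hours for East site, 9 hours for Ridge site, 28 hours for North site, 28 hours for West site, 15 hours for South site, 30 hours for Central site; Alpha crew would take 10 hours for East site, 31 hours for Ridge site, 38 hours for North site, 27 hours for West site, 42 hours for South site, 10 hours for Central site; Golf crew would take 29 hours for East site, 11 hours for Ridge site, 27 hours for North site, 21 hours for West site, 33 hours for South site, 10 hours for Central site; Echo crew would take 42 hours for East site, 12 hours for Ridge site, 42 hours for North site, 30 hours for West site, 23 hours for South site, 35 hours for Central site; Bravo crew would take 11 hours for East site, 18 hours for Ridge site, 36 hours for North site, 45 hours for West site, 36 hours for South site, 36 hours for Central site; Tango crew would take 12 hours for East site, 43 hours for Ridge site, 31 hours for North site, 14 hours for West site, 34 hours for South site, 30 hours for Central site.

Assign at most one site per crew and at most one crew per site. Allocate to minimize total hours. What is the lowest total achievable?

Minimum total: 89 hours

Optimal: Sierra crew→South site (15 hours), Alpha crew→Central site (10 hours), Golf crew→North site (27 hours), Echo crew→Ridge site (12 hours), Bravo crew→East site (11 hours), Tango crew→West site (14 hours) — total 15+10+27+12+11+14 = 89 hours.
Column-greedy (each site in turn goes to its cheapest remaining crew) gives 119 hours, worse by 30.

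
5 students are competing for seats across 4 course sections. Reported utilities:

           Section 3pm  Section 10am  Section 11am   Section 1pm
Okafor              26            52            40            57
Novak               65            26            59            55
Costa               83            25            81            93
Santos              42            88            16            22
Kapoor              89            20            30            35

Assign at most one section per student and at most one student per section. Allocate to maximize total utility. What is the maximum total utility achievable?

Maximum total: 329 points

This is the linear assignment problem.
Optimal: Kapoor→Section 3pm (89 points), Santos→Section 10am (88 points), Novak→Section 11am (59 points), Costa→Section 1pm (93 points) — total 89+88+59+93 = 329 points.
Row-greedy (each student in turn takes its best remaining section) gives 291 points, worse by 38.
Next-best assignment: Kapoor→Section 3pm, Santos→Section 10am, Costa→Section 11am, Okafor→Section 1pm = 315 points.
Swapping Kapoor↔Novak (Kapoor→Section 11am 30 points, Novak→Section 3pm 65 points) loses 53.
No other one-to-one assignment exceeds 329 points.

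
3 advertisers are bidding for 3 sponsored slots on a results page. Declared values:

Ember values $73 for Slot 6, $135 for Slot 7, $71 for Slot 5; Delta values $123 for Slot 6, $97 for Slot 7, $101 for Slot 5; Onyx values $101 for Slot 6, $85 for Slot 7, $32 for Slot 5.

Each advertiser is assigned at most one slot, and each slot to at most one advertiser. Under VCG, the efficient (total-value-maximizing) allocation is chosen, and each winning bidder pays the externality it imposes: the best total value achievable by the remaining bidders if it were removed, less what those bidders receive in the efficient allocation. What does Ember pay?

Ember pays $6.

Efficient allocation: Ember→Slot 7 ($135), Delta→Slot 5 ($101), Onyx→Slot 6 ($101); total welfare W = $337.
Ember receives Slot 7 at value $135, so the others get W − 135 = $202.
Without Ember: best allocation of the remaining 2 bidders over all 3 slots is Delta→Slot 6 ($123), Onyx→Slot 7 ($85), total $208.
VCG payment = (others' best without Ember) − (others' welfare with Ember) = 208 − 202 = $6.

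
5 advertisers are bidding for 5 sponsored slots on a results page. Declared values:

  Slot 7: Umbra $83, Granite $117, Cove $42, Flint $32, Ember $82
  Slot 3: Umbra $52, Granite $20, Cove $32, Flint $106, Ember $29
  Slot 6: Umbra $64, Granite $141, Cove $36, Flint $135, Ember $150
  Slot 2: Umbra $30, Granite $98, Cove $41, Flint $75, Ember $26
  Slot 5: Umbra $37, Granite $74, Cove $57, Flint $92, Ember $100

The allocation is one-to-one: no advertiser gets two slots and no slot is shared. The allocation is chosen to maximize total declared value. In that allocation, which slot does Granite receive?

Optimal: Umbra→Slot 7 ($83), Granite→Slot 2 ($98), Cove→Slot 5 ($57), Flint→Slot 3 ($106), Ember→Slot 6 ($150) — total 83+98+57+106+150 = $494.
Max-entry greedy (repeatedly take the single best remaining cell) gives $460, worse by 34.
Next-best assignment: Umbra→Slot 7, Granite→Slot 6, Cove→Slot 2, Flint→Slot 3, Ember→Slot 5 = $471.
Granite's own top slot is Slot 6 ($141), but forcing Granite→Slot 6 and reassigning the rest optimally gives only $471 — worse by 23.

Granite receives Slot 2.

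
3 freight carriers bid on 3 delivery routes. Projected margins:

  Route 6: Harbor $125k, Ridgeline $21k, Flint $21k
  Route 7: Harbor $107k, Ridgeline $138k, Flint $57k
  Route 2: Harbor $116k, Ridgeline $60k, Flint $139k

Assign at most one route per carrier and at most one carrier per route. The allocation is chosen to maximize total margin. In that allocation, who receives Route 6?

Treat this as an assignment problem: match each carrier to one route.
Optimal: Harbor→Route 6 ($125k), Ridgeline→Route 7 ($138k), Flint→Route 2 ($139k) — total 125+138+139 = $402k.
Swapping Ridgeline↔Flint (Ridgeline→Route 2 $60k, Flint→Route 7 $57k) loses 160.

Harbor receives Route 6.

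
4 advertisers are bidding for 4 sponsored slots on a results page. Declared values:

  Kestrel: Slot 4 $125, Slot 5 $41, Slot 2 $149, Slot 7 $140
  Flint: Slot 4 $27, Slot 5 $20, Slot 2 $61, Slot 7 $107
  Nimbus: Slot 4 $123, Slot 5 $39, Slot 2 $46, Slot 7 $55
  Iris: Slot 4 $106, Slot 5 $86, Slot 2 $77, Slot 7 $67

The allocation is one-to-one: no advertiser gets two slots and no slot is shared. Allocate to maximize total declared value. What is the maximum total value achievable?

Max total: $465

This is a one-to-one assignment (maximum-weight bipartite matching).
Optimal: Kestrel→Slot 2 ($149), Flint→Slot 7 ($107), Nimbus→Slot 4 ($123), Iris→Slot 5 ($86) — total 149+107+123+86 = $465.
Next-best assignment: Kestrel→Slot 7, Flint→Slot 2, Nimbus→Slot 4, Iris→Slot 5 = $410.
Swapping Kestrel↔Iris (Kestrel→Slot 5 $41, Iris→Slot 2 $77) loses 117.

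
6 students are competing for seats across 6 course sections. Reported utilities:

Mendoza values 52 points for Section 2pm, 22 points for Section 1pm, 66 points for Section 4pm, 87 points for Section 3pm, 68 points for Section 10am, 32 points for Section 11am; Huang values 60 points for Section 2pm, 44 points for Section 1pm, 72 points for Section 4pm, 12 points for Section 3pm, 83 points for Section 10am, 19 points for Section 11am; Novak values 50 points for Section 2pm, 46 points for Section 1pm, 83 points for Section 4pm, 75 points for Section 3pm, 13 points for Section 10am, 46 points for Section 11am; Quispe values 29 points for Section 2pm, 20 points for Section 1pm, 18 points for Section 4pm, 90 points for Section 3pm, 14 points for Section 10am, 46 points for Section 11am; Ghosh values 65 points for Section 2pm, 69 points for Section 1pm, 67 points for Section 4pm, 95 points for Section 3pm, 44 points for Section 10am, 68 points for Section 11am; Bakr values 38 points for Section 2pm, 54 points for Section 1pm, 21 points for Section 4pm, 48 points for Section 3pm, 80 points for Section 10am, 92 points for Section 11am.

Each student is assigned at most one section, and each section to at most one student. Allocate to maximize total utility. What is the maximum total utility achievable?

Optimal: Mendoza→Section 2pm (52 points), Huang→Section 10am (83 points), Novak→Section 4pm (83 points), Quispe→Section 3pm (90 points), Ghosh→Section 1pm (69 points), Bakr→Section 11am (92 points) — total 52+83+83+90+69+92 = 469 points.

Max total: 469 points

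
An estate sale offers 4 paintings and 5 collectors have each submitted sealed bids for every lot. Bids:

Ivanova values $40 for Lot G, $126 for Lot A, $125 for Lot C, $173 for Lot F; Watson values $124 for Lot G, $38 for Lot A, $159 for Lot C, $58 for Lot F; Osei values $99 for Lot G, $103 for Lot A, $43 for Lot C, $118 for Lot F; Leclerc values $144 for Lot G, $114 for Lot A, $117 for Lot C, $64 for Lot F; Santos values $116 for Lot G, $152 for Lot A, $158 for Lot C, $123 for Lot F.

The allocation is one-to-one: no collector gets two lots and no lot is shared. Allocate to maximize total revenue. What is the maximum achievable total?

Optimal: Leclerc→Lot G ($144), Santos→Lot A ($152), Watson→Lot C ($159), Ivanova→Lot F ($173) — total 144+152+159+173 = $628.
Row-greedy (each collector in turn takes its best remaining lot) gives $579, worse by 49.
Next-best assignment: Osei→Lot G, Santos→Lot A, Watson→Lot C, Ivanova→Lot F = $583.
No other one-to-one assignment exceeds $628.

Maximum total: $628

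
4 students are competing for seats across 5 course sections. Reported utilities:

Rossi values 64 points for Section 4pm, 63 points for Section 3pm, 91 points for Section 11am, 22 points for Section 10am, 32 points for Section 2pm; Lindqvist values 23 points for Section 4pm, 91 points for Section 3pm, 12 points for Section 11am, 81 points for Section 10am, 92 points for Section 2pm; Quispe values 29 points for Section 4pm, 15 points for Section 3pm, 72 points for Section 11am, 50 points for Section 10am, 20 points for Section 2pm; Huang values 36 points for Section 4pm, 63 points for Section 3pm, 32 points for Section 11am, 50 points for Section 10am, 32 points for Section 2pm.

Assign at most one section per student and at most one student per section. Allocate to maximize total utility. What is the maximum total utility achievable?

Maximum total: 296 points

Optimal: Rossi→Section 11am (91 points), Lindqvist→Section 2pm (92 points), Quispe→Section 10am (50 points), Huang→Section 3pm (63 points) — total 91+92+50+63 = 296 points.
Column-greedy (each section in turn goes to its best remaining student) gives 277 points, worse by 19.
Next-best assignment: Rossi→Section 4pm, Lindqvist→Section 2pm, Quispe→Section 11am, Huang→Section 3pm = 291 points.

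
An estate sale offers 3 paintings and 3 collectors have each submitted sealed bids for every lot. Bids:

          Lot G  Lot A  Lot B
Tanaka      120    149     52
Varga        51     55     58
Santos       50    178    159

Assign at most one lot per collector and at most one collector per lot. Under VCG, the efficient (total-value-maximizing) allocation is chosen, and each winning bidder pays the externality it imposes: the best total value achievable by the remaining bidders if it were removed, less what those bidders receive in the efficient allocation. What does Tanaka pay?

Efficient allocation: Tanaka→Lot A ($149), Varga→Lot G ($51), Santos→Lot B ($159); total welfare W = $359.
Tanaka receives Lot A at value $149, so the others get W − 149 = $210.
Without Tanaka: best allocation of the remaining 2 bidders over all 3 lots is Varga→Lot B ($58), Santos→Lot A ($178), total $236.
VCG payment = (others' best without Tanaka) − (others' welfare with Tanaka) = 236 − 210 = $26.

Tanaka pays $26.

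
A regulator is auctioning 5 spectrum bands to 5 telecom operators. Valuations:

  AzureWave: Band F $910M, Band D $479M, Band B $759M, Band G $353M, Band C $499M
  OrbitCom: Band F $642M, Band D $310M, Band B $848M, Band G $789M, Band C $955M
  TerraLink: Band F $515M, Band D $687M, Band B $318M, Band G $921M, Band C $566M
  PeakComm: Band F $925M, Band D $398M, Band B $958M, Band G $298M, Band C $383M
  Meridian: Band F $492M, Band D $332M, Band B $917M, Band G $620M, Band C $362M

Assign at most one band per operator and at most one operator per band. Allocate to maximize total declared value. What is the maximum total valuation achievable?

Max total: $4197M

Treat this as an assignment problem: match each operator to one band.
Optimal: AzureWave→Band D ($479M), OrbitCom→Band C ($955M), TerraLink→Band G ($921M), PeakComm→Band F ($925M), Meridian→Band B ($917M) — total 479+955+921+925+917 = $4197M.
No other one-to-one assignment exceeds $4197M.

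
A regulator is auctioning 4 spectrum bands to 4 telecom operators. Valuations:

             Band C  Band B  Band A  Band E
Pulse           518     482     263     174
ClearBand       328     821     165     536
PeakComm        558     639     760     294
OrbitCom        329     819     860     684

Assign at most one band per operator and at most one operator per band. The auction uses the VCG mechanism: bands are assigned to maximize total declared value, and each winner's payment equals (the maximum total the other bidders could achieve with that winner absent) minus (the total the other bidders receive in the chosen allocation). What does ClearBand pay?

Efficient allocation: Pulse→Band C ($518M), ClearBand→Band B ($821M), PeakComm→Band A ($760M), OrbitCom→Band E ($684M); total welfare W = $2783M.
ClearBand receives Band B at value $821M, so the others get W − 821 = $1962M.
Without ClearBand: best allocation of the remaining 3 bidders over all 4 bands is Pulse→Band C ($518M), PeakComm→Band A ($760M), OrbitCom→Band B ($819M), total $2097M.
VCG payment = (others' best without ClearBand) − (others' welfare with ClearBand) = 2097 − 1962 = $135M.

ClearBand pays $135M.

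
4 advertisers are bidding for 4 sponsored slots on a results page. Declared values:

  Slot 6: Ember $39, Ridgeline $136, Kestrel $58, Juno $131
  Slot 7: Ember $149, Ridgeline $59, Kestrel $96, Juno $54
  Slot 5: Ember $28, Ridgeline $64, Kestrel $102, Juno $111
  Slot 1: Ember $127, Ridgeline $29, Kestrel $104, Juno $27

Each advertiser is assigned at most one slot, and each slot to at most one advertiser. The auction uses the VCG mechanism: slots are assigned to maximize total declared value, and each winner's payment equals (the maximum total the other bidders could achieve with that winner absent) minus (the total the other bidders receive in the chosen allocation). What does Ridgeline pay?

Efficient allocation: Ember→Slot 7 ($149), Ridgeline→Slot 6 ($136), Kestrel→Slot 1 ($104), Juno→Slot 5 ($111); total welfare W = $500.
Ridgeline receives Slot 6 at value $136, so the others get W − 136 = $364.
Without Ridgeline: best allocation of the remaining 3 bidders over all 4 slots is Ember→Slot 7 ($149), Kestrel→Slot 1 ($104), Juno→Slot 6 ($131), total $384.
VCG payment = (others' best without Ridgeline) − (others' welfare with Ridgeline) = 384 − 364 = $20.

Ridgeline pays $20.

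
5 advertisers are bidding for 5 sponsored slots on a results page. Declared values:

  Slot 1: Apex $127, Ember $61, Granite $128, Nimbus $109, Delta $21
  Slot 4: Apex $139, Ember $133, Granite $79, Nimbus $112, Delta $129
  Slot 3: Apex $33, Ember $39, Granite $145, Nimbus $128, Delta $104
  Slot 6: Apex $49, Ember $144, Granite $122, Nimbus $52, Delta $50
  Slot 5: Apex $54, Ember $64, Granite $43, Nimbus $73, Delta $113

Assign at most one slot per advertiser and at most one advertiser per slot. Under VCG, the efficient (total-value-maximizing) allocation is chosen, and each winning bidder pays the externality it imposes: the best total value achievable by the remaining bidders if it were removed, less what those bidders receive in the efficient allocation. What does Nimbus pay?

Efficient allocation: Apex→Slot 4 ($139), Ember→Slot 6 ($144), Granite→Slot 1 ($128), Nimbus→Slot 3 ($128), Delta→Slot 5 ($113); total welfare W = $652.
Nimbus receives Slot 3 at value $128, so the others get W − 128 = $524.
Without Nimbus: best allocation of the remaining 4 bidders over all 5 slots is Apex→Slot 1 ($127), Ember→Slot 6 ($144), Granite→Slot 3 ($145), Delta→Slot 4 ($129), total $545.
VCG payment = (others' best without Nimbus) − (others' welfare with Nimbus) = 545 − 524 = $21.

Nimbus pays $21.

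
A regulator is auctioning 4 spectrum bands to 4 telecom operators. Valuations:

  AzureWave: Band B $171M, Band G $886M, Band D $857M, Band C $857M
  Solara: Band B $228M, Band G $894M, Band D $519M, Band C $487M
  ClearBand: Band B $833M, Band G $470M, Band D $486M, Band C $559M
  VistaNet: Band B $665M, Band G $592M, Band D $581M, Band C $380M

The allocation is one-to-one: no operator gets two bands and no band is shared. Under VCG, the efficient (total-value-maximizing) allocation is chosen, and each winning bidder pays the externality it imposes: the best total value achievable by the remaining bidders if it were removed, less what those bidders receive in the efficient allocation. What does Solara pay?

Efficient allocation: AzureWave→Band C ($857M), Solara→Band G ($894M), ClearBand→Band B ($833M), VistaNet→Band D ($581M); total welfare W = $3165M.
Solara receives Band G at value $894M, so the others get W − 894 = $2271M.
Without Solara: best allocation of the remaining 3 bidders over all 4 bands is AzureWave→Band G ($886M), ClearBand→Band B ($833M), VistaNet→Band D ($581M), total $2300M.
VCG payment = (others' best without Solara) − (others' welfare with Solara) = 2300 − 2271 = $29M.

Solara pays $29M.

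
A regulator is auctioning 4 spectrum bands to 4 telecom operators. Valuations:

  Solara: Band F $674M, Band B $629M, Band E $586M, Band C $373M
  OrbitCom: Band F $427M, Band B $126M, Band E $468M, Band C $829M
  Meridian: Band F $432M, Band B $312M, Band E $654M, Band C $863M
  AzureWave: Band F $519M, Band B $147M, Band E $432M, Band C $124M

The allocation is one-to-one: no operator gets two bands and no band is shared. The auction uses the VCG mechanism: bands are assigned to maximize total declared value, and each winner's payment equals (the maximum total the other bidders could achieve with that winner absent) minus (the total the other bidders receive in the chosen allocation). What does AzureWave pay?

Efficient allocation: Solara→Band B ($629M), OrbitCom→Band C ($829M), Meridian→Band E ($654M), AzureWave→Band F ($519M); total welfare W = $2631M.
AzureWave receives Band F at value $519M, so the others get W − 519 = $2112M.
Without AzureWave: best allocation of the remaining 3 bidders over all 4 bands is Solara→Band F ($674M), OrbitCom→Band C ($829M), Meridian→Band E ($654M), total $2157M.
VCG payment = (others' best without AzureWave) − (others' welfare with AzureWave) = 2157 − 2112 = $45M.

AzureWave pays $45M.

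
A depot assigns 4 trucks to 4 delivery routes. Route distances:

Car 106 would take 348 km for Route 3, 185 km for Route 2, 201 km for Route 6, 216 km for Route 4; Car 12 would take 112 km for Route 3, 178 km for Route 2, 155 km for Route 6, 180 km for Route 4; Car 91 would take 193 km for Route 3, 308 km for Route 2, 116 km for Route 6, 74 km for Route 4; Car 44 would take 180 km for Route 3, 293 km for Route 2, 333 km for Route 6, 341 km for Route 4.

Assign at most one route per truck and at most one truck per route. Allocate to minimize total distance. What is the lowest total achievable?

Minimum total: 594 km

This is the linear assignment problem.
Optimal: Car 106→Route 2 (185 km), Car 12→Route 6 (155 km), Car 91→Route 4 (74 km), Car 44→Route 3 (180 km) — total 185+155+74+180 = 594 km.
Column-greedy (each route in turn goes to its cheapest remaining truck) gives 754 km, worse by 160.
Next-best assignment: Car 106→Route 6, Car 12→Route 2, Car 91→Route 4, Car 44→Route 3 = 633 km.
Swapping Car 44↔Car 91 (Car 44→Route 4 341 km, Car 91→Route 3 193 km) adds 280.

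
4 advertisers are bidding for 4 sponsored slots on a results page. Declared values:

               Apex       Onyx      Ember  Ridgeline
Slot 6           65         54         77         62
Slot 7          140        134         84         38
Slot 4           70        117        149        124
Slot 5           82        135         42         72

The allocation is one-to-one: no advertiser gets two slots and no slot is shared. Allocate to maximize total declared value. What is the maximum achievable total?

Optimal: Apex→Slot 7 ($140), Onyx→Slot 5 ($135), Ember→Slot 4 ($149), Ridgeline→Slot 6 ($62) — total 140+135+149+62 = $486.
Column-greedy (each slot in turn goes to its best remaining advertiser) gives $476, worse by 10.
Next-best assignment: Apex→Slot 7, Onyx→Slot 5, Ember→Slot 6, Ridgeline→Slot 4 = $476.

Maximum total: $486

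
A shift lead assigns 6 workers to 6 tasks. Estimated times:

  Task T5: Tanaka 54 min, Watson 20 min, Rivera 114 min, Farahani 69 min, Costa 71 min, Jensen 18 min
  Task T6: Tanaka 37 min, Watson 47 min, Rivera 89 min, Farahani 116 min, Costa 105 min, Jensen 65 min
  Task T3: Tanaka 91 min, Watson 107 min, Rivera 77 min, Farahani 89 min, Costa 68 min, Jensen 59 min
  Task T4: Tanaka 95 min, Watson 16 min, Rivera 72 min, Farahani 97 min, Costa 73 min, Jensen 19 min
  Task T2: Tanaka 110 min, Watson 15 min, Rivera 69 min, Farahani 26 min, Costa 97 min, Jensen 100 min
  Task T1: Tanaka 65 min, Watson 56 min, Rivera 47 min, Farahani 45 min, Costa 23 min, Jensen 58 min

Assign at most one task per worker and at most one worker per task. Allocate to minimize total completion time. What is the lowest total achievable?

Minimum total: 197 min

Optimal: Tanaka→Task T6 (37 min), Watson→Task T4 (16 min), Rivera→Task T3 (77 min), Farahani→Task T2 (26 min), Costa→Task T1 (23 min), Jensen→Task T5 (18 min) — total 37+16+77+26+23+18 = 197 min.
Swapping Farahani↔Tanaka (Farahani→Task T6 116 min, Tanaka→Task T2 110 min) adds 163.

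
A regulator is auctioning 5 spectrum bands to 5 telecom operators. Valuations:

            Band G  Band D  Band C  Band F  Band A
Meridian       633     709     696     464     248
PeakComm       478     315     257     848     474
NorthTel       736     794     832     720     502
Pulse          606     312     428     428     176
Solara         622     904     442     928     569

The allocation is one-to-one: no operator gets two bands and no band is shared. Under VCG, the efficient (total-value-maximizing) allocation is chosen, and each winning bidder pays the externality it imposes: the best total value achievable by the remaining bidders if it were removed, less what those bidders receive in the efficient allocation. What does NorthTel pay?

NorthTel pays $322M.

Efficient allocation: Meridian→Band D ($709M), PeakComm→Band F ($848M), NorthTel→Band C ($832M), Pulse→Band G ($606M), Solara→Band A ($569M); total welfare W = $3564M.
NorthTel receives Band C at value $832M, so the others get W − 832 = $2732M.
Without NorthTel: best allocation of the remaining 4 bidders over all 5 bands is Meridian→Band C ($696M), PeakComm→Band F ($848M), Pulse→Band G ($606M), Solara→Band D ($904M), total $3054M.
VCG payment = (others' best without NorthTel) − (others' welfare with NorthTel) = 3054 − 2732 = $322M.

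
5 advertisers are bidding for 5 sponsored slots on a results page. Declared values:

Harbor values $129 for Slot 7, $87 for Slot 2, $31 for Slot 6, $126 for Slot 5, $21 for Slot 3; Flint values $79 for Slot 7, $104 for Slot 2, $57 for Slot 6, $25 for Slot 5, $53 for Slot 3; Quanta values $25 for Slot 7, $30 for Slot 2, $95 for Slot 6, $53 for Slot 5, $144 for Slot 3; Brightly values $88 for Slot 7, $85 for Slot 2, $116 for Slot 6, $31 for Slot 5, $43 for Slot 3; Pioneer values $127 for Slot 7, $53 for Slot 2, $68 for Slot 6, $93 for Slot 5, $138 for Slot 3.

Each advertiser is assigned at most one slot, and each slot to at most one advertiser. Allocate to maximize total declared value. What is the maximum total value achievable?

Optimal: Harbor→Slot 5 ($126), Flint→Slot 2 ($104), Quanta→Slot 3 ($144), Brightly→Slot 6 ($116), Pioneer→Slot 7 ($127) — total 126+104+144+116+127 = $617.
Column-greedy (each slot in turn goes to its best remaining advertiser) gives $586, worse by 31.
Swapping Harbor↔Flint (Harbor→Slot 2 $87, Flint→Slot 5 $25) loses 118.
Every other assignment is strictly worse.

Max total: $617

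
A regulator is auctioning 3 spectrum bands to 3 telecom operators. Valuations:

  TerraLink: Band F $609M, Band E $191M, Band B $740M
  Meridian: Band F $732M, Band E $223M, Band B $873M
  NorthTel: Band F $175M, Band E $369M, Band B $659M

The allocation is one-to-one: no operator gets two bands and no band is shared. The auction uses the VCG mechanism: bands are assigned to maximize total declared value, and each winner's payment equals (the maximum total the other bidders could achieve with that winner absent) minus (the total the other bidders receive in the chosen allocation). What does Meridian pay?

Meridian pays $290M.

Efficient allocation: TerraLink→Band F ($609M), Meridian→Band B ($873M), NorthTel→Band E ($369M); total welfare W = $1851M.
Meridian receives Band B at value $873M, so the others get W − 873 = $978M.
Without Meridian: best allocation of the remaining 2 bidders over all 3 bands is TerraLink→Band F ($609M), NorthTel→Band B ($659M), total $1268M.
VCG payment = (others' best without Meridian) − (others' welfare with Meridian) = 1268 − 978 = $290M.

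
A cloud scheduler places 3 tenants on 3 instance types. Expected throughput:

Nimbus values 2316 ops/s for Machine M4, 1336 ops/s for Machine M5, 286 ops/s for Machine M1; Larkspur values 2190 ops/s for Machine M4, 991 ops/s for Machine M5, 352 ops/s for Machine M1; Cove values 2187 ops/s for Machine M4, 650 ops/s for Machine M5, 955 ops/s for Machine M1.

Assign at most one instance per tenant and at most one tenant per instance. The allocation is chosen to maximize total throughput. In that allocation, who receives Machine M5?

Nimbus receives Machine M5.

Optimal: Nimbus→Machine M5 (1336 ops/s), Larkspur→Machine M4 (2190 ops/s), Cove→Machine M1 (955 ops/s) — total 1336+2190+955 = 4481 ops/s.
Row-greedy (each tenant in turn takes its best remaining instance) gives 4262 ops/s, worse by 219.
Nimbus's own top instance is Machine M4 (2316 ops/s), but forcing Nimbus→Machine M4 and reassigning the rest optimally gives only 4262 ops/s — worse by 219.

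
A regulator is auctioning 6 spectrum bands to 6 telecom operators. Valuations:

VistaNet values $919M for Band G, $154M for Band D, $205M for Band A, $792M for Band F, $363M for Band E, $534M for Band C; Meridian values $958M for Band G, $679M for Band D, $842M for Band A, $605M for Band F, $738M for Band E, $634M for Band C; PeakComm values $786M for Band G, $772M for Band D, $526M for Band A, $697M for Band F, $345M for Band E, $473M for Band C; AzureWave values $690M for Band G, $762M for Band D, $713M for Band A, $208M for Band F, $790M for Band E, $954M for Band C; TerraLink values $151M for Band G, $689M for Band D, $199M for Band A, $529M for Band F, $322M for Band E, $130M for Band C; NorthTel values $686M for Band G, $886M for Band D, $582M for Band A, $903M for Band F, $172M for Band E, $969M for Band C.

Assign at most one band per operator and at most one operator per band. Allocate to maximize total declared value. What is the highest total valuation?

Maximum total: $4906M

Treat this as an assignment problem: match each operator to one band.
Optimal: VistaNet→Band G ($919M), Meridian→Band A ($842M), PeakComm→Band F ($697M), AzureWave→Band E ($790M), TerraLink→Band D ($689M), NorthTel→Band C ($969M) — total 919+842+697+790+689+969 = $4906M.
Every other assignment is strictly worse.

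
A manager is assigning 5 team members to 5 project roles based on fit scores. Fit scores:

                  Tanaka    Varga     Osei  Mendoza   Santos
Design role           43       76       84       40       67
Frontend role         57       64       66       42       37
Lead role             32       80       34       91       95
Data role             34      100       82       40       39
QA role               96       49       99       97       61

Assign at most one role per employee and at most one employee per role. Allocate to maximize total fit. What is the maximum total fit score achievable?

Optimal: Tanaka→Frontend role (57 pts), Varga→Data role (100 pts), Osei→Design role (84 pts), Mendoza→QA role (97 pts), Santos→Lead role (95 pts) — total 57+100+84+97+95 = 433 pts.
Row-greedy (each employee in turn takes its best remaining role) gives 408 pts, worse by 25.
Next-best assignment: Tanaka→QA role, Varga→Data role, Osei→Frontend role, Mendoza→Lead role, Santos→Design role = 420 pts.

Max total: 433 pts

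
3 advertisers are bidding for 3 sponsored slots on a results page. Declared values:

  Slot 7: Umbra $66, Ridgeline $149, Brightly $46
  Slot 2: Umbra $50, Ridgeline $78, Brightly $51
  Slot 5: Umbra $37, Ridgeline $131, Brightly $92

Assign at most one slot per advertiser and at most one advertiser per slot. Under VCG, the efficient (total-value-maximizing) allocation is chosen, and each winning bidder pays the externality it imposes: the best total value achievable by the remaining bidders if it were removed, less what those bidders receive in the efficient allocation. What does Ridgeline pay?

Efficient allocation: Umbra→Slot 2 ($50), Ridgeline→Slot 7 ($149), Brightly→Slot 5 ($92); total welfare W = $291.
Ridgeline receives Slot 7 at value $149, so the others get W − 149 = $142.
Without Ridgeline: best allocation of the remaining 2 bidders over all 3 slots is Umbra→Slot 7 ($66), Brightly→Slot 5 ($92), total $158.
VCG payment = (others' best without Ridgeline) − (others' welfare with Ridgeline) = 158 − 142 = $16.

Ridgeline pays $16.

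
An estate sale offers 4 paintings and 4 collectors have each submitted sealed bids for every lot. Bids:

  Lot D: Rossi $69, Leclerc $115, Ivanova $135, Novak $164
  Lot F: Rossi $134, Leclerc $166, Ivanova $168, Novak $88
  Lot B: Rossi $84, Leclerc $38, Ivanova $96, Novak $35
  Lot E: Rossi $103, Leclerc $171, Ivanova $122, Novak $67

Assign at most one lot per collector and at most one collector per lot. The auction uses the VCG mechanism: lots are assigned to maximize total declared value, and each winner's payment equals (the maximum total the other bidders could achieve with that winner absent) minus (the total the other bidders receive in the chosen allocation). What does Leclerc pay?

Efficient allocation: Rossi→Lot B ($84), Leclerc→Lot E ($171), Ivanova→Lot F ($168), Novak→Lot D ($164); total welfare W = $587.
Leclerc receives Lot E at value $171, so the others get W − 171 = $416.
Without Leclerc: best allocation of the remaining 3 bidders over all 4 lots is Rossi→Lot E ($103), Ivanova→Lot F ($168), Novak→Lot D ($164), total $435.
VCG payment = (others' best without Leclerc) − (others' welfare with Leclerc) = 435 − 416 = $19.

Leclerc pays $19.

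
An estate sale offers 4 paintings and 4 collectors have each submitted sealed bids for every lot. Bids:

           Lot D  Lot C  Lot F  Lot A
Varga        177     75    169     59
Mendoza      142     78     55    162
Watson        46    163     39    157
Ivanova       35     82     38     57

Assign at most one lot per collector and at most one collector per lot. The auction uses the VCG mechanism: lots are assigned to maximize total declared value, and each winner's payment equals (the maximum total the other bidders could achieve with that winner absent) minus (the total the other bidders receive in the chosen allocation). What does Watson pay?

Efficient allocation: Varga→Lot F ($169), Mendoza→Lot D ($142), Watson→Lot A ($157), Ivanova→Lot C ($82); total welfare W = $550.
Watson receives Lot A at value $157, so the others get W − 157 = $393.
Without Watson: best allocation of the remaining 3 bidders over all 4 lots is Varga→Lot D ($177), Mendoza→Lot A ($162), Ivanova→Lot C ($82), total $421.
VCG payment = (others' best without Watson) − (others' welfare with Watson) = 421 − 393 = $28.

Watson pays $28.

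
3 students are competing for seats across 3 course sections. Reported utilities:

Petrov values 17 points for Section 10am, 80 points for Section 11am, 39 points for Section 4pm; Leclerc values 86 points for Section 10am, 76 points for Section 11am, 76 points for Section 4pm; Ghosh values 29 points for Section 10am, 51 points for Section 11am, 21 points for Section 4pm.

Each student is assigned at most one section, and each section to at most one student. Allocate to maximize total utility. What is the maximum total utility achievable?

Optimal: Petrov→Section 11am (80 points), Leclerc→Section 10am (86 points), Ghosh→Section 4pm (21 points) — total 80+86+21 = 187 points.
No other one-to-one assignment exceeds 187 points.

Max total: 187 points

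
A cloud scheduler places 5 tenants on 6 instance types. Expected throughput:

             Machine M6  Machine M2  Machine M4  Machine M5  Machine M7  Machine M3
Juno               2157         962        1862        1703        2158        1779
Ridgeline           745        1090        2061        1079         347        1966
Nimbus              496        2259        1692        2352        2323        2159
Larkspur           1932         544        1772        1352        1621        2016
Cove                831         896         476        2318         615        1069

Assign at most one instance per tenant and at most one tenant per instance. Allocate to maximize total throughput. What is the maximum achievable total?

Max total: 10875 ops/s

Optimal: Juno→Machine M6 (2157 ops/s), Ridgeline→Machine M4 (2061 ops/s), Nimbus→Machine M7 (2323 ops/s), Larkspur→Machine M3 (2016 ops/s), Cove→Machine M5 (2318 ops/s) — total 2157+2061+2323+2016+2318 = 10875 ops/s.
Column-greedy (each instance in turn goes to its best remaining tenant) gives 10416 ops/s, worse by 459.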